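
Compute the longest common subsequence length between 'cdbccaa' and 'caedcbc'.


DP table for LCS of 'cdbccaa' and 'caedcbc':
       c  a  e  d  c  b  c
    0  0  0  0  0  0  0  0
  c 0  1  1  1  1  1  1  1
  d 0  1  1  1  2  2  2  2
  b 0  1  1  1  2  2  3  3
  c 0  1  1  1  2  3  3  4
  c 0  1  1  1  2  3  3  4
  a 0  1  2  2  2  3  3  4
  a 0  1  2  2  2  3  3  4
LCS: 'cdbc'
LCS length = 4

4


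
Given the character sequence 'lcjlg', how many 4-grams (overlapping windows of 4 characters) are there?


String 'lcjlg' has length L = 5.
Number of overlapping n-grams = L - n + 1
Substituting: 5 - 4 + 1 = 2

2


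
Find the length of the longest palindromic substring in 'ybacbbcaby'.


Scanning 'ybacbbcaby' for palindromic substrings.
Substring at positions 0-9: 'ybacbbcaby'.
Check: reverse('ybacbbcaby') = 'ybacbbcaby' -> palindrome confirmed.
No longer palindromic substring exists; longest length = 10

10


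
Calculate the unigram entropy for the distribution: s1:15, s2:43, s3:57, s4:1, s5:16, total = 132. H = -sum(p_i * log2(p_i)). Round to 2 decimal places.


Computing entropy H = -sum(p_i * log2(p_i)):
  s1: p = 15/132 = 0.1136, -p*log2(p) = 0.3565
  s2: p = 43/132 = 0.3258, -p*log2(p) = 0.5271
  s3: p = 57/132 = 0.4318, -p*log2(p) = 0.5231
  s4: p = 1/132 = 0.0076, -p*log2(p) = 0.0534
  s5: p = 16/132 = 0.1212, -p*log2(p) = 0.3690
H = sum of terms = 1.8291
Rounded to 2 decimals: 1.83

1.83


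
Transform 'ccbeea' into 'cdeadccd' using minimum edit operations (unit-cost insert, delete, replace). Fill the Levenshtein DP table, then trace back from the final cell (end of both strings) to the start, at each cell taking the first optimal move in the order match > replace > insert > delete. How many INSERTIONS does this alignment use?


Edit distance = 7. Backtracking from cell (6, 8) with preference match > replace > insert > delete,
then listing the resulting alignment 'ccbeea' -> 'cdeadccd' left to right:
  Step 1: keep 'c'
  Step 2: insert 'd' [insertion #1]
  Step 3: insert 'e' [insertion #2]
  Step 4: replace c->a
  Step 5: replace b->d
  Step 6: replace e->c
  Step 7: replace e->c
  Step 8: replace a->d
Total insertions: 2

2


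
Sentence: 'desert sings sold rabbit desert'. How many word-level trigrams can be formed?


Word trigrams from [5] words:
  Trigram 1: (desert sings sold)
  Trigram 2: (sings sold rabbit)
  Trigram 3: (sold rabbit desert)
Total word trigrams: 5 - 2 = 3

3


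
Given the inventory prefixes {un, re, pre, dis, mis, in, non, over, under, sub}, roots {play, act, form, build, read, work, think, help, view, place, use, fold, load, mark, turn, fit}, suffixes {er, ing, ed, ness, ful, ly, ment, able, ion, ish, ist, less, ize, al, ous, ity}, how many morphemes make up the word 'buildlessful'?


Segmenting 'buildlessful' against the inventory:
  'build' -> root (morpheme 1)
  'less' -> suffix (morpheme 2)
  'ful' -> suffix (morpheme 3)
Total morphemes: 3

3


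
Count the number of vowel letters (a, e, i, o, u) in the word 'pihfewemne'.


Scanning each character of 'pihfewemne':
  Position 1: 'p' -> consonant (running count: 0)
  Position 2: 'i' -> vowel (running count: 1)
  Position 3: 'h' -> consonant (running count: 1)
  Position 4: 'f' -> consonant (running count: 1)
  Position 5: 'e' -> vowel (running count: 2)
  Position 6: 'w' -> consonant (running count: 2)
  Position 7: 'e' -> vowel (running count: 3)
  Position 8: 'm' -> consonant (running count: 3)
  Position 9: 'n' -> consonant (running count: 3)
  Position 10: 'e' -> vowel (running count: 4)
Total vowels: 4

4


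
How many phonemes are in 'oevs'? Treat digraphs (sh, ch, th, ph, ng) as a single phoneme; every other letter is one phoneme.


Parsing 'oevs' greedily, digraphs first:
  'o' -> vowel phoneme (phonemes so far: 1)
  'e' -> vowel phoneme (phonemes so far: 2)
  'v' -> consonant phoneme (phonemes so far: 3)
  's' -> consonant phoneme (phonemes so far: 4)
Total phonemes: 4

4


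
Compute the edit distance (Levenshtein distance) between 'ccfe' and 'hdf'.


Building DP table for s1='ccfe' (len 4) and s2='hdf' (len 3):
       h  d  f
    0  1  2  3
  c 1  1  2  3
  c 2  2  2  3
  f 3  3  3  2
  e 4  4  4  3
Edit distance = dp[4][3] = 3

3


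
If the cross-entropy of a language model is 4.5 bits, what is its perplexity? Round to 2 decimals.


Perplexity formula: PP = 2^H
H = 4.5
PP = 2^4.5
Decompose: 2^4.5 = 2^4 * 2^0.5 = 2^4 * sqrt(2)
2^4 = 16, sqrt(2) ~ 1.4142136
PP ~ 16 * 1.4142136 = 22.6274176
Rounded to 2 decimals: 22.63

22.63


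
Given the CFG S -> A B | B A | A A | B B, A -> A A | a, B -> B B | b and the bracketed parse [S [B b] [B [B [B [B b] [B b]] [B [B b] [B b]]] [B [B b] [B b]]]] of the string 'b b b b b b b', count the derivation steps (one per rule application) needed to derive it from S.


Every bracketed nonterminal node [X ...] in the tree is produced by exactly one rule application.
Reading the tree off as a leftmost derivation:
  Step 1: S  =>  B B   (applied S -> B B)
  Step 2: B B  =>  b B   (applied B -> b)
  Step 3: b B  =>  b B B   (applied B -> B B)
  Step 4: b B B  =>  b B B B   (applied B -> B B)
  Step 5: b B B B  =>  b B B B B   (applied B -> B B)
  Step 6: b B B B B  =>  b b B B B   (applied B -> b)
  Step 7: b b B B B  =>  b b b B B   (applied B -> b)
  Step 8: b b b B B  =>  b b b B B B   (applied B -> B B)
  Step 9: b b b B B B  =>  b b b b B B   (applied B -> b)
  Step 10: b b b b B B  =>  b b b b b B   (applied B -> b)
  Step 11: b b b b b B  =>  b b b b b B B   (applied B -> B B)
  Step 12: b b b b b B B  =>  b b b b b b B   (applied B -> b)
  Step 13: b b b b b b B  =>  b b b b b b b   (applied B -> b)
Final yield: b b b b b b b
Total rewrite steps: 13

13


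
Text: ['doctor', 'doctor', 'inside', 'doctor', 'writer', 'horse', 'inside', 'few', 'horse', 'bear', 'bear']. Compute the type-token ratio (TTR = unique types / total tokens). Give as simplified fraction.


Tokens: 11
Unique types: ('bear', 'doctor', 'few', 'horse', 'inside', 'writer') = 6
TTR = 6/11
Already in lowest terms.

6/11


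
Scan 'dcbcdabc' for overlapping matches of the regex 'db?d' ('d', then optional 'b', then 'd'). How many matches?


Pattern: db?d means 'd', then optional 'b', then 'd'.
Scanning 'dcbcdabc' position-by-position:
  Pos 0: window 'dcb' -> no
  Pos 1: window 'cbc' -> no
  Pos 2: window 'bcd' -> no
  Pos 3: window 'cda' -> no
  Pos 4: window 'dab' -> no
  Pos 5: window 'abc' -> no
  Pos 6: window 'bc' -> no
  Pos 7: window 'c' -> no
Total matches: 0

0


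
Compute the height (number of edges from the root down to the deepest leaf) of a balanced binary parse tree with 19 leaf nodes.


In a balanced binary tree with n leaves the deepest leaf is ceil(log2(n)) edges below the root.
log2(19) = 4.2479
ceil(4.2479) = 5
height (edges) = 5

5


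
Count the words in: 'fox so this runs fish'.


Counting words by splitting on spaces:
  Word 1: 'fox'
  Word 2: 'so'
  Word 3: 'this'
  Word 4: 'runs'
  Word 5: 'fish'
Total words: 5

5


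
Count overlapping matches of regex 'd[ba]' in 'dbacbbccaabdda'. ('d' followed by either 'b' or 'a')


Pattern: d[ba] means 'd' followed by either 'b' or 'a'.
Scanning 'dbacbbccaabdda' position-by-position:
  Pos 0: window 'db' -> MATCH
  Pos 1: window 'ba' -> no
  Pos 2: window 'ac' -> no
  Pos 3: window 'cb' -> no
  Pos 4: window 'bb' -> no
  Pos 5: window 'bc' -> no
  Pos 6: window 'cc' -> no
  Pos 7: window 'ca' -> no
  Pos 8: window 'aa' -> no
  Pos 9: window 'ab' -> no
  Pos 10: window 'bd' -> no
  Pos 11: window 'dd' -> no
  Pos 12: window 'da' -> MATCH
  Pos 13: window 'a' -> no
Total matches: 2

2


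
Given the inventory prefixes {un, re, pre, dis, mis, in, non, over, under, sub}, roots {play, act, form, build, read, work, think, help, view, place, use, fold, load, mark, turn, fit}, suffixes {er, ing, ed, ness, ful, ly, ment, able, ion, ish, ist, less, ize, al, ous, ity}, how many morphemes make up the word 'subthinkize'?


Segmenting 'subthinkize' against the inventory:
  'sub' -> prefix (morpheme 1)
  'think' -> root (morpheme 2)
  'ize' -> suffix (morpheme 3)
Total morphemes: 3

3


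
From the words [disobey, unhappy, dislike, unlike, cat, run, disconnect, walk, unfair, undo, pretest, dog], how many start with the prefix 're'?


Checking each word for prefix 're':
  'disobey' -> no (count: 0)
  'unhappy' -> no (count: 0)
  'dislike' -> no (count: 0)
  'unlike' -> no (count: 0)
  'cat' -> no (count: 0)
  'run' -> no (count: 0)
  'disconnect' -> no (count: 0)
  'walk' -> no (count: 0)
  'unfair' -> no (count: 0)
  'undo' -> no (count: 0)
  'pretest' -> no (count: 0)
  'dog' -> no (count: 0)
Total with prefix 're': 0

0


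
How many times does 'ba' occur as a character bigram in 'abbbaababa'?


Scanning 'abbbaababa' for bigram 'ba':
  Position 0: 'ab' -> no
  Position 1: 'bb' -> no
  Position 2: 'bb' -> no
  Position 3: 'ba' -> MATCH
  Position 4: 'aa' -> no
  Position 5: 'ab' -> no
  Position 6: 'ba' -> MATCH
  Position 7: 'ab' -> no
  Position 8: 'ba' -> MATCH
Total matches: 3

3


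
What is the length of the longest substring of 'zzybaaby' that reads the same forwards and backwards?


Scanning 'zzybaaby' for palindromic substrings.
Substring at positions 2-7: 'ybaaby'.
Check: reverse('ybaaby') = 'ybaaby' -> palindrome confirmed.
Neighbouring characters ('z' / '-') break symmetry, so it cannot extend further.
No longer palindromic substring exists; longest length = 6

6


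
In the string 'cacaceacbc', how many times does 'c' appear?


Scanning 'cacaceacbc' for 'c':
  Position 0: 'c' -> MATCH (count: 1)
  Position 2: 'c' -> MATCH (count: 2)
  Position 4: 'c' -> MATCH (count: 3)
  Position 7: 'c' -> MATCH (count: 4)
  Position 9: 'c' -> MATCH (count: 5)
Total occurrences of 'c': 5

5


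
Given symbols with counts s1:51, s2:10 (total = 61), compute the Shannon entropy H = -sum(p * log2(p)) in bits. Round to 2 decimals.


Computing entropy H = -sum(p_i * log2(p_i)):
  s1: p = 51/61 = 0.8361, -p*log2(p) = 0.2160
  s2: p = 10/61 = 0.1639, -p*log2(p) = 0.4277
H = sum of terms = 0.6437
Rounded to 2 decimals: 0.64

0.64


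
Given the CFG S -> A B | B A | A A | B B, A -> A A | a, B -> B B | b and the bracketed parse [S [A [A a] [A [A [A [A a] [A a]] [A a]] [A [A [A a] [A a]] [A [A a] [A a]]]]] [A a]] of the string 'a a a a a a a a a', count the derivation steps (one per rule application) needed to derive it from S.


Every bracketed nonterminal node [X ...] in the tree is produced by exactly one rule application.
Reading the tree off as a leftmost derivation:
  Step 1: S  =>  A A   (applied S -> A A)
  Step 2: A A  =>  A A A   (applied A -> A A)
  Step 3: A A A  =>  a A A   (applied A -> a)
  Step 4: a A A  =>  a A A A   (applied A -> A A)
  Step 5: a A A A  =>  a A A A A   (applied A -> A A)
  Step 6: a A A A A  =>  a A A A A A   (applied A -> A A)
  Step 7: a A A A A A  =>  a a A A A A   (applied A -> a)
  Step 8: a a A A A A  =>  a a a A A A   (applied A -> a)
  Step 9: a a a A A A  =>  a a a a A A   (applied A -> a)
  Step 10: a a a a A A  =>  a a a a A A A   (applied A -> A A)
  Step 11: a a a a A A A  =>  a a a a A A A A   (applied A -> A A)
  Step 12: a a a a A A A A  =>  a a a a a A A A   (applied A -> a)
  Step 13: a a a a a A A A  =>  a a a a a a A A   (applied A -> a)
  Step 14: a a a a a a A A  =>  a a a a a a A A A   (applied A -> A A)
  Step 15: a a a a a a A A A  =>  a a a a a a a A A   (applied A -> a)
  Step 16: a a a a a a a A A  =>  a a a a a a a a A   (applied A -> a)
  Step 17: a a a a a a a a A  =>  a a a a a a a a a   (applied A -> a)
Final yield: a a a a a a a a a
Total rewrite steps: 17

17


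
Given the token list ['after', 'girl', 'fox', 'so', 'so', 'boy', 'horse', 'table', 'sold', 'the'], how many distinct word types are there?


Listing all tokens and tracking unique types:
  Token 1: 'after' -> NEW (unique so far: 1)
  Token 2: 'girl' -> NEW (unique so far: 2)
  Token 3: 'fox' -> NEW (unique so far: 3)
  Token 4: 'so' -> NEW (unique so far: 4)
  Token 5: 'so' -> duplicate (unique so far: 4)
  Token 6: 'boy' -> NEW (unique so far: 5)
  Token 7: 'horse' -> NEW (unique so far: 6)
  Token 8: 'table' -> NEW (unique so far: 7)
  Token 9: 'sold' -> NEW (unique so far: 8)
  Token 10: 'the' -> NEW (unique so far: 9)
Unique types: ('after', 'boy', 'fox', 'girl', 'horse', 'so', 'sold', 'table', 'the')
Vocabulary size: 9

9


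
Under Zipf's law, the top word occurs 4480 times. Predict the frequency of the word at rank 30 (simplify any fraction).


Zipf's law: freq(rank) = f1 / rank
f1 = 4480, rank = 30
freq = 4480 / 30
GCD(4480, 30) = 10
Simplified: 448/3

448/3


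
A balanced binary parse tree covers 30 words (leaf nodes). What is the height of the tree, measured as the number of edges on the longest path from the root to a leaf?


In a balanced binary tree with n leaves the deepest leaf is ceil(log2(n)) edges below the root.
log2(30) = 4.9069
ceil(4.9069) = 5
height (edges) = 5

5


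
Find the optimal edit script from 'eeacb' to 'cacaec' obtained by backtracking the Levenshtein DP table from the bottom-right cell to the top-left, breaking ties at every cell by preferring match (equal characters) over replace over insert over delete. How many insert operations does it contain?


Edit distance = 5. Backtracking from cell (5, 6) with preference match > replace > insert > delete,
then listing the resulting alignment 'eeacb' -> 'cacaec' left to right:
  Step 1: insert 'c' [insertion #1]
  Step 2: replace e->a
  Step 3: replace e->c
  Step 4: keep 'a'
  Step 5: replace c->e
  Step 6: replace b->c
Total insertions: 1

1


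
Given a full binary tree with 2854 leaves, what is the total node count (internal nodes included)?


Leaf nodes (terminals): 2854
Internal nodes = n - 1 = 2854 - 1 = 2853
Total = leaves + internal = 2854 + 2853 = 5707

5707


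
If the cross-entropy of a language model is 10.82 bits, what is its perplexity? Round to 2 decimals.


Perplexity formula: PP = 2^H
H = 10.82
PP = 2^10.82
Decompose: 2^10.82 = 2^10 * 2^0.82
2^10 = 1024, 2^0.82 ~ 1.7654060
PP ~ 1024 * 1.7654060 = 1807.7757440
Rounded to 2 decimals: 1807.78

1807.78


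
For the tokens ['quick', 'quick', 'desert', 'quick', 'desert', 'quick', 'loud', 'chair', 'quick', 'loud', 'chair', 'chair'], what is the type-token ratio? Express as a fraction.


Tokens: 12
Unique types: ('chair', 'desert', 'loud', 'quick') = 4
TTR = 4/12
Simplify: divide both by 4 -> 1/3
TTR = 1/3

1/3


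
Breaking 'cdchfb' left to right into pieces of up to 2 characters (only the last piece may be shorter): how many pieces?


'cdchfb' has 6 characters.
Chunking with max size 2:
  Chunk 1: 'cd' (positions 0-1)
  Chunk 2: 'ch' (positions 2-3)
  Chunk 3: 'fb' (positions 4-5)
Total chunks: ceil(6 / 2) = 3

3


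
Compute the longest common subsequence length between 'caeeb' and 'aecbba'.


DP table for LCS of 'caeeb' and 'aecbba':
       a  e  c  b  b  a
    0  0  0  0  0  0  0
  c 0  0  0  1  1  1  1
  a 0  1  1  1  1  1  2
  e 0  1  2  2  2  2  2
  e 0  1  2  2  2  2  2
  b 0  1  2  2  3  3  3
LCS: 'aeb'
LCS length = 3

3


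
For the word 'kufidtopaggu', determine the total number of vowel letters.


Scanning each character of 'kufidtopaggu':
  Position 1: 'k' -> consonant (running count: 0)
  Position 2: 'u' -> vowel (running count: 1)
  Position 3: 'f' -> consonant (running count: 1)
  Position 4: 'i' -> vowel (running count: 2)
  Position 5: 'd' -> consonant (running count: 2)
  Position 6: 't' -> consonant (running count: 2)
  Position 7: 'o' -> vowel (running count: 3)
  Position 8: 'p' -> consonant (running count: 3)
  Position 9: 'a' -> vowel (running count: 4)
  Position 10: 'g' -> consonant (running count: 4)
  Position 11: 'g' -> consonant (running count: 4)
  Position 12: 'u' -> vowel (running count: 5)
Total vowels: 5

5


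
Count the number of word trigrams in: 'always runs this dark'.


Word trigrams from [4] words:
  Trigram 1: (always runs this)
  Trigram 2: (runs this dark)
Total word trigrams: 4 - 2 = 2

2


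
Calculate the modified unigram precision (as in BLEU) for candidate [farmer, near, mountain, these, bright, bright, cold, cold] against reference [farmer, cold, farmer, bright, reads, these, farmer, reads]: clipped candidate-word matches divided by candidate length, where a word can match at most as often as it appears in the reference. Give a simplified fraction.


Reference word counts: {'bright': 1, 'cold': 1, 'farmer': 3, 'reads': 2, 'these': 1}
Checking each candidate word (with clipping):
  'farmer' -> in reference (ref count 3, used 1/3) -> match (matches: 1)
  'near' -> not in reference -> no match (matches: 1)
  'mountain' -> not in reference -> no match (matches: 1)
  'these' -> in reference (ref count 1, used 1/1) -> match (matches: 2)
  'bright' -> in reference (ref count 1, used 1/1) -> match (matches: 3)
  'bright' -> ref count 1 already used up (1/1) -> clipped, no match (matches: 3)
  'cold' -> in reference (ref count 1, used 1/1) -> match (matches: 4)
  'cold' -> ref count 1 already used up (1/1) -> clipped, no match (matches: 4)
Clipped matches: 4, Candidate length: 8
Precision = 4/8 = 1/2

1/2


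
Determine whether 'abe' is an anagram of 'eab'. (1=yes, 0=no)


Sort characters of 'abe': 'abe'
Sort characters of 'eab': 'abe'
Sorted forms match -> they ARE anagrams
Result: 1

1


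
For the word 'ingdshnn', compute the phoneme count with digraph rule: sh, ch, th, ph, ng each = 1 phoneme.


Parsing 'ingdshnn' greedily, digraphs first:
  'i' -> vowel phoneme (phonemes so far: 1)
  'ng' -> digraph (1 consonant phoneme) (phonemes so far: 2)
  'd' -> consonant phoneme (phonemes so far: 3)
  'sh' -> digraph (1 consonant phoneme) (phonemes so far: 4)
  'n' -> consonant phoneme (phonemes so far: 5)
  'n' -> consonant phoneme (phonemes so far: 6)
Total phonemes: 6

6


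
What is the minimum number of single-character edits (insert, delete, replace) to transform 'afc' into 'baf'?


Building DP table for s1='afc' (len 3) and s2='baf' (len 3):
       b  a  f
    0  1  2  3
  a 1  1  1  2
  f 2  2  2  1
  c 3  3  3  2
Edit distance = dp[3][3] = 2

2


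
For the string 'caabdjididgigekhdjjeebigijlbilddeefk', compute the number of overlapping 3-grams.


String 'caabdjididgigekhdjjeebigijlbilddeefk' has length L = 36.
Number of overlapping n-grams = L - n + 1
Substituting: 36 - 3 + 1 = 34

34


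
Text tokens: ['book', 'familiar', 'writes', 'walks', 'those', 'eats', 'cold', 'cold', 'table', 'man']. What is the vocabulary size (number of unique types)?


Listing all tokens and tracking unique types:
  Token 1: 'book' -> NEW (unique so far: 1)
  Token 2: 'familiar' -> NEW (unique so far: 2)
  Token 3: 'writes' -> NEW (unique so far: 3)
  Token 4: 'walks' -> NEW (unique so far: 4)
  Token 5: 'those' -> NEW (unique so far: 5)
  Token 6: 'eats' -> NEW (unique so far: 6)
  Token 7: 'cold' -> NEW (unique so far: 7)
  Token 8: 'cold' -> duplicate (unique so far: 7)
  Token 9: 'table' -> NEW (unique so far: 8)
  Token 10: 'man' -> NEW (unique so far: 9)
Unique types: ('book', 'cold', 'eats', 'familiar', 'man', 'table', 'those', 'walks', 'writes')
Vocabulary size: 9

9


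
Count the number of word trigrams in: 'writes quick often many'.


Word trigrams from [4] words:
  Trigram 1: (writes quick often)
  Trigram 2: (quick often many)
Total word trigrams: 4 - 2 = 2

2


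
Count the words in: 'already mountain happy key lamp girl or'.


Counting words by splitting on spaces:
  Word 1: 'already'
  Word 2: 'mountain'
  Word 3: 'happy'
  Word 4: 'key'
  Word 5: 'lamp'
  Word 6: 'girl'
  Word 7: 'or'
Total words: 7

7


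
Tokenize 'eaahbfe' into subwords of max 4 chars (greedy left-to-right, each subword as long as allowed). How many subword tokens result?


'eaahbfe' has 7 characters.
Chunking with max size 4:
  Chunk 1: 'eaah' (positions 0-3)
  Chunk 2: 'bfe' (positions 4-6)
Total chunks: ceil(7 / 4) = 2

2


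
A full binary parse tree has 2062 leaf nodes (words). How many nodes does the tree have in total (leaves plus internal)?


Leaf nodes (terminals): 2062
Internal nodes = n - 1 = 2062 - 1 = 2061
Total = leaves + internal = 2062 + 2061 = 4123

4123


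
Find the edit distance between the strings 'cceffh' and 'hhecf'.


Building DP table for s1='cceffh' (len 6) and s2='hhecf' (len 5):
       h  h  e  c  f
    0  1  2  3  4  5
  c 1  1  2  3  3  4
  c 2  2  2  3  3  4
  e 3  3  3  2  3  4
  f 4  4  4  3  3  3
  f 5  5  5  4  4  3
  h 6  5  5  5  5  4
Edit distance = dp[6][5] = 4

4


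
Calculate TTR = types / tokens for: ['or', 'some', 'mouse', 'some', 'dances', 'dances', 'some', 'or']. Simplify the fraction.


Tokens: 8
Unique types: ('dances', 'mouse', 'or', 'some') = 4
TTR = 4/8
Simplify: divide both by 4 -> 1/2
TTR = 1/2

1/2


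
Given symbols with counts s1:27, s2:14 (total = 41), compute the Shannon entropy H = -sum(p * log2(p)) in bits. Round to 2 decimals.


Computing entropy H = -sum(p_i * log2(p_i)):
  s1: p = 27/41 = 0.6585, -p*log2(p) = 0.3969
  s2: p = 14/41 = 0.3415, -p*log2(p) = 0.5293
H = sum of terms = 0.9262
Rounded to 2 decimals: 0.93

0.93


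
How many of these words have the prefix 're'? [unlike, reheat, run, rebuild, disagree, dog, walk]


Checking each word for prefix 're':
  'unlike' -> no (count: 0)
  'reheat' -> YES, starts with 're' (count: 1)
  'run' -> no (count: 1)
  'rebuild' -> YES, starts with 're' (count: 2)
  'disagree' -> no (count: 2)
  'dog' -> no (count: 2)
  'walk' -> no (count: 2)
Total with prefix 're': 2

2


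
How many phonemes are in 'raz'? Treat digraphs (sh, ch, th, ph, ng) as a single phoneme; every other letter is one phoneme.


Parsing 'raz' greedily, digraphs first:
  'r' -> consonant phoneme (phonemes so far: 1)
  'a' -> vowel phoneme (phonemes so far: 2)
  'z' -> consonant phoneme (phonemes so far: 3)
Total phonemes: 3

3


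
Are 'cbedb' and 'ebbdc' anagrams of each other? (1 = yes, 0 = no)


Sort characters of 'cbedb': 'bbcde'
Sort characters of 'ebbdc': 'bbcde'
Sorted forms match -> they ARE anagrams
Result: 1

1


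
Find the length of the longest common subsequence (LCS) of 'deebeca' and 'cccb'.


DP table for LCS of 'deebeca' and 'cccb':
       c  c  c  b
    0  0  0  0  0
  d 0  0  0  0  0
  e 0  0  0  0  0
  e 0  0  0  0  0
  b 0  0  0  0  1
  e 0  0  0  0  1
  c 0  1  1  1  1
  a 0  1  1  1  1
LCS: 'b'
LCS length = 1

1


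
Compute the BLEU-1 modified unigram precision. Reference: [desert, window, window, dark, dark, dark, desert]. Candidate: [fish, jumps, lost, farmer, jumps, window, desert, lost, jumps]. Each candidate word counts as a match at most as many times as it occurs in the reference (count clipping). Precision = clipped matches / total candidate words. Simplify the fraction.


Reference word counts: {'dark': 3, 'desert': 2, 'window': 2}
Checking each candidate word (with clipping):
  'fish' -> not in reference -> no match (matches: 0)
  'jumps' -> not in reference -> no match (matches: 0)
  'lost' -> not in reference -> no match (matches: 0)
  'farmer' -> not in reference -> no match (matches: 0)
  'jumps' -> not in reference -> no match (matches: 0)
  'window' -> in reference (ref count 2, used 1/2) -> match (matches: 1)
  'desert' -> in reference (ref count 2, used 1/2) -> match (matches: 2)
  'lost' -> not in reference -> no match (matches: 2)
  'jumps' -> not in reference -> no match (matches: 2)
Clipped matches: 2, Candidate length: 9
Precision = 2/9

2/9


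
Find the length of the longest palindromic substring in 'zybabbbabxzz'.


Scanning 'zybabbbabxzz' for palindromic substrings.
Substring at positions 2-8: 'babbbab'.
Check: reverse('babbbab') = 'babbbab' -> palindrome confirmed.
Neighbouring characters ('y' / 'x') break symmetry, so it cannot extend further.
No longer palindromic substring exists; longest length = 7

7


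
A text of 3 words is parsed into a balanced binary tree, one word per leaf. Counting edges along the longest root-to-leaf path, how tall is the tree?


In a balanced binary tree with n leaves the deepest leaf is ceil(log2(n)) edges below the root.
log2(3) = 1.5850
ceil(1.5850) = 2
height (edges) = 2

2


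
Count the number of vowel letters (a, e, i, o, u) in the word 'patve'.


Scanning each character of 'patve':
  Position 1: 'p' -> consonant (running count: 0)
  Position 2: 'a' -> vowel (running count: 1)
  Position 3: 't' -> consonant (running count: 1)
  Position 4: 'v' -> consonant (running count: 1)
  Position 5: 'e' -> vowel (running count: 2)
Total vowels: 2

2


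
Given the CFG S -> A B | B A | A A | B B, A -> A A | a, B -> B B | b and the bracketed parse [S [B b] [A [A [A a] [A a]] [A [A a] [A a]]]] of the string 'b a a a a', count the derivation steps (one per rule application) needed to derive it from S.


Every bracketed nonterminal node [X ...] in the tree is produced by exactly one rule application.
Reading the tree off as a leftmost derivation:
  Step 1: S  =>  B A   (applied S -> B A)
  Step 2: B A  =>  b A   (applied B -> b)
  Step 3: b A  =>  b A A   (applied A -> A A)
  Step 4: b A A  =>  b A A A   (applied A -> A A)
  Step 5: b A A A  =>  b a A A   (applied A -> a)
  Step 6: b a A A  =>  b a a A   (applied A -> a)
  Step 7: b a a A  =>  b a a A A   (applied A -> A A)
  Step 8: b a a A A  =>  b a a a A   (applied A -> a)
  Step 9: b a a a A  =>  b a a a a   (applied A -> a)
Final yield: b a a a a
Total rewrite steps: 9

9


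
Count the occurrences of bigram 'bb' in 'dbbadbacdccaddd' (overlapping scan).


Scanning 'dbbadbacdccaddd' for bigram 'bb':
  Position 0: 'db' -> no
  Position 1: 'bb' -> MATCH
  Position 2: 'ba' -> no
  Position 3: 'ad' -> no
  Position 4: 'db' -> no
  Position 5: 'ba' -> no
  Position 6: 'ac' -> no
  Position 7: 'cd' -> no
  Position 8: 'dc' -> no
  Position 9: 'cc' -> no
  Position 10: 'ca' -> no
  Position 11: 'ad' -> no
  Position 12: 'dd' -> no
  Position 13: 'dd' -> no
Total matches: 1

1


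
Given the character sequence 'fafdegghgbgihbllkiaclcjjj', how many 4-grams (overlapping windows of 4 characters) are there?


String 'fafdegghgbgihbllkiaclcjjj' has length L = 25.
Number of overlapping n-grams = L - n + 1
Substituting: 25 - 4 + 1 = 22

22


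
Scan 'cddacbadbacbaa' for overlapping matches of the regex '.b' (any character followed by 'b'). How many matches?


Pattern: .b means any character followed by 'b'.
Scanning 'cddacbadbacbaa' position-by-position:
  Pos 0: window 'cd' -> no
  Pos 1: window 'dd' -> no
  Pos 2: window 'da' -> no
  Pos 3: window 'ac' -> no
  Pos 4: window 'cb' -> MATCH
  Pos 5: window 'ba' -> no
  Pos 6: window 'ad' -> no
  Pos 7: window 'db' -> MATCH
  Pos 8: window 'ba' -> no
  Pos 9: window 'ac' -> no
  Pos 10: window 'cb' -> MATCH
  Pos 11: window 'ba' -> no
  Pos 12: window 'aa' -> no
  Pos 13: window 'a' -> no
Total matches: 3

3


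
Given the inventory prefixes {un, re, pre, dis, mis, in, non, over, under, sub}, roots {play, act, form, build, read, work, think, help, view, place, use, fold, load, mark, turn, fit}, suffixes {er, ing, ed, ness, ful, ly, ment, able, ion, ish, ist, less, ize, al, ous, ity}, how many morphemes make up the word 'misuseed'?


Segmenting 'misuseed' against the inventory:
  'mis' -> prefix (morpheme 1)
  'use' -> root (morpheme 2)
  'ed' -> suffix (morpheme 3)
Total morphemes: 3

3


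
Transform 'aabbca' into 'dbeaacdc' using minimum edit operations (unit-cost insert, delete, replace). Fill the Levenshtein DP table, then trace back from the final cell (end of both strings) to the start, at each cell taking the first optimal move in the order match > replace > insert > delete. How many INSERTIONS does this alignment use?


Edit distance = 6. Backtracking from cell (6, 8) with preference match > replace > insert > delete,
then listing the resulting alignment 'aabbca' -> 'dbeaacdc' left to right:
  Step 1: insert 'd' [insertion #1]
  Step 2: insert 'b' [insertion #2]
  Step 3: insert 'e' [insertion #3]
  Step 4: keep 'a'
  Step 5: keep 'a'
  Step 6: replace b->c
  Step 7: replace b->d
  Step 8: keep 'c'
  Step 9: delete 'a'
Total insertions: 3

3


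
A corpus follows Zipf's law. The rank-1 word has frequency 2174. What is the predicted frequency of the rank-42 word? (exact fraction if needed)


Zipf's law: freq(rank) = f1 / rank
f1 = 2174, rank = 42
freq = 2174 / 42
GCD(2174, 42) = 2
Simplified: 1087/21

1087/21


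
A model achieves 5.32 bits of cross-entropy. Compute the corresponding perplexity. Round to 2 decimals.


Perplexity formula: PP = 2^H
H = 5.32
PP = 2^5.32
Decompose: 2^5.32 = 2^5 * 2^0.32
2^5 = 32, 2^0.32 ~ 1.2483305
PP ~ 32 * 1.2483305 = 39.9465760
Rounded to 2 decimals: 39.95

39.95


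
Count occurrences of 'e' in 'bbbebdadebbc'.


Scanning 'bbbebdadebbc' for 'e':
  Position 3: 'e' -> MATCH (count: 1)
  Position 8: 'e' -> MATCH (count: 2)
Total occurrences of 'e': 2

2


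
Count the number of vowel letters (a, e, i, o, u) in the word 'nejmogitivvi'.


Scanning each character of 'nejmogitivvi':
  Position 1: 'n' -> consonant (running count: 0)
  Position 2: 'e' -> vowel (running count: 1)
  Position 3: 'j' -> consonant (running count: 1)
  Position 4: 'm' -> consonant (running count: 1)
  Position 5: 'o' -> vowel (running count: 2)
  Position 6: 'g' -> consonant (running count: 2)
  Position 7: 'i' -> vowel (running count: 3)
  Position 8: 't' -> consonant (running count: 3)
  Position 9: 'i' -> vowel (running count: 4)
  Position 10: 'v' -> consonant (running count: 4)
  Position 11: 'v' -> consonant (running count: 4)
  Position 12: 'i' -> vowel (running count: 5)
Total vowels: 5

5


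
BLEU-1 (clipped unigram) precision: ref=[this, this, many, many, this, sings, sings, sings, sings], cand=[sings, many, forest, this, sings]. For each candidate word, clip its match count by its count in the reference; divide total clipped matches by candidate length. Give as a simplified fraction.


Reference word counts: {'many': 2, 'sings': 4, 'this': 3}
Checking each candidate word (with clipping):
  'sings' -> in reference (ref count 4, used 1/4) -> match (matches: 1)
  'many' -> in reference (ref count 2, used 1/2) -> match (matches: 2)
  'forest' -> not in reference -> no match (matches: 2)
  'this' -> in reference (ref count 3, used 1/3) -> match (matches: 3)
  'sings' -> in reference (ref count 4, used 2/4) -> match (matches: 4)
Clipped matches: 4, Candidate length: 5
Precision = 4/5

4/5


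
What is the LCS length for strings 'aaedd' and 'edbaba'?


DP table for LCS of 'aaedd' and 'edbaba':
       e  d  b  a  b  a
    0  0  0  0  0  0  0
  a 0  0  0  0  1  1  1
  a 0  0  0  0  1  1  2
  e 0  1  1  1  1  1  2
  d 0  1  2  2  2  2  2
  d 0  1  2  2  2  2  2
LCS: 'aa'
LCS length = 2

2


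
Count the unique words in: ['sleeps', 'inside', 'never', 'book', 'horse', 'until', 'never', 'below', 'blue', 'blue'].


Listing all tokens and tracking unique types:
  Token 1: 'sleeps' -> NEW (unique so far: 1)
  Token 2: 'inside' -> NEW (unique so far: 2)
  Token 3: 'never' -> NEW (unique so far: 3)
  Token 4: 'book' -> NEW (unique so far: 4)
  Token 5: 'horse' -> NEW (unique so far: 5)
  Token 6: 'until' -> NEW (unique so far: 6)
  Token 7: 'never' -> duplicate (unique so far: 6)
  Token 8: 'below' -> NEW (unique so far: 7)
  Token 9: 'blue' -> NEW (unique so far: 8)
  Token 10: 'blue' -> duplicate (unique so far: 8)
Unique types: ('below', 'blue', 'book', 'horse', 'inside', 'never', 'sleeps', 'until')
Vocabulary size: 8

8


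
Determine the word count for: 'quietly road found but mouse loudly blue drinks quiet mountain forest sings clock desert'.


Counting words by splitting on spaces:
  Word 1: 'quietly'
  Word 2: 'road'
  Word 3: 'found'
  Word 4: 'but'
  Word 5: 'mouse'
  Word 6: 'loudly'
  Word 7: 'blue'
  Word 8: 'drinks'
  Word 9: 'quiet'
  Word 10: 'mountain'
  Word 11: 'forest'
  Word 12: 'sings'
  Word 13: 'clock'
  Word 14: 'desert'
Total words: 14

14


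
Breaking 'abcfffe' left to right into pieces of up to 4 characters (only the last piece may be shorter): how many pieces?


'abcfffe' has 7 characters.
Chunking with max size 4:
  Chunk 1: 'abcf' (positions 0-3)
  Chunk 2: 'ffe' (positions 4-6)
Total chunks: ceil(7 / 4) = 2

2


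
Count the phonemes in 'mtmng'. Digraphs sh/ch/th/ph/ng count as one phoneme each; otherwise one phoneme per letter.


Parsing 'mtmng' greedily, digraphs first:
  'm' -> consonant phoneme (phonemes so far: 1)
  't' -> consonant phoneme (phonemes so far: 2)
  'm' -> consonant phoneme (phonemes so far: 3)
  'ng' -> digraph (1 consonant phoneme) (phonemes so far: 4)
Total phonemes: 4

4


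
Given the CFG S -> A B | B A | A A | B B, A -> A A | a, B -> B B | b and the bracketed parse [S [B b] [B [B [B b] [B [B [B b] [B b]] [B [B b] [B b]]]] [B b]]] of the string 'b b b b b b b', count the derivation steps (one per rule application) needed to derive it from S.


Every bracketed nonterminal node [X ...] in the tree is produced by exactly one rule application.
Reading the tree off as a leftmost derivation:
  Step 1: S  =>  B B   (applied S -> B B)
  Step 2: B B  =>  b B   (applied B -> b)
  Step 3: b B  =>  b B B   (applied B -> B B)
  Step 4: b B B  =>  b B B B   (applied B -> B B)
  Step 5: b B B B  =>  b b B B   (applied B -> b)
  Step 6: b b B B  =>  b b B B B   (applied B -> B B)
  Step 7: b b B B B  =>  b b B B B B   (applied B -> B B)
  Step 8: b b B B B B  =>  b b b B B B   (applied B -> b)
  Step 9: b b b B B B  =>  b b b b B B   (applied B -> b)
  Step 10: b b b b B B  =>  b b b b B B B   (applied B -> B B)
  Step 11: b b b b B B B  =>  b b b b b B B   (applied B -> b)
  Step 12: b b b b b B B  =>  b b b b b b B   (applied B -> b)
  Step 13: b b b b b b B  =>  b b b b b b b   (applied B -> b)
Final yield: b b b b b b b
Total rewrite steps: 13

13


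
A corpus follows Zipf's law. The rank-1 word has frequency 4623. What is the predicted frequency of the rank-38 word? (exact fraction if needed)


Zipf's law: freq(rank) = f1 / rank
f1 = 4623, rank = 38
freq = 4623 / 38
GCD(4623, 38) = 1
Simplified: 4623/38

4623/38


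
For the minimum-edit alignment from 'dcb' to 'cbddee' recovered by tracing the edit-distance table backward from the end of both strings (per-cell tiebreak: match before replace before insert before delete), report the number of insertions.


Edit distance = 5. Backtracking from cell (3, 6) with preference match > replace > insert > delete,
then listing the resulting alignment 'dcb' -> 'cbddee' left to right:
  Step 1: insert 'c' [insertion #1]
  Step 2: insert 'b' [insertion #2]
  Step 3: insert 'd' [insertion #3]
  Step 4: keep 'd'
  Step 5: replace c->e
  Step 6: replace b->e
Total insertions: 3

3


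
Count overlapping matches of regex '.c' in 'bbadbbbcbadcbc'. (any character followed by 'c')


Pattern: .c means any character followed by 'c'.
Scanning 'bbadbbbcbadcbc' position-by-position:
  Pos 0: window 'bb' -> no
  Pos 1: window 'ba' -> no
  Pos 2: window 'ad' -> no
  Pos 3: window 'db' -> no
  Pos 4: window 'bb' -> no
  Pos 5: window 'bb' -> no
  Pos 6: window 'bc' -> MATCH
  Pos 7: window 'cb' -> no
  Pos 8: window 'ba' -> no
  Pos 9: window 'ad' -> no
  Pos 10: window 'dc' -> MATCH
  Pos 11: window 'cb' -> no
  Pos 12: window 'bc' -> MATCH
  Pos 13: window 'c' -> no
Total matches: 3

3


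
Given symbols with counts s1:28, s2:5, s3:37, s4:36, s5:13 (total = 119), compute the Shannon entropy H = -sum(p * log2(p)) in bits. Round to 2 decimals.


Computing entropy H = -sum(p_i * log2(p_i)):
  s1: p = 28/119 = 0.2353, -p*log2(p) = 0.4912
  s2: p = 5/119 = 0.0420, -p*log2(p) = 0.1921
  s3: p = 37/119 = 0.3109, -p*log2(p) = 0.5240
  s4: p = 36/119 = 0.3025, -p*log2(p) = 0.5218
  s5: p = 13/119 = 0.1092, -p*log2(p) = 0.3490
H = sum of terms = 2.0781
Rounded to 2 decimals: 2.08

2.08


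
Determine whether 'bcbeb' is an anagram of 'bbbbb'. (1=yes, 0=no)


Sort characters of 'bcbeb': 'bbbce'
Sort characters of 'bbbbb': 'bbbbb'
Sorted forms differ -> they are NOT anagrams
Result: 0

0


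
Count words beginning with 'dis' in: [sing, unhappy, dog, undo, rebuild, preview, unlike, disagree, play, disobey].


Checking each word for prefix 'dis':
  'sing' -> no (count: 0)
  'unhappy' -> no (count: 0)
  'dog' -> no (count: 0)
  'undo' -> no (count: 0)
  'rebuild' -> no (count: 0)
  'preview' -> no (count: 0)
  'unlike' -> no (count: 0)
  'disagree' -> YES, starts with 'dis' (count: 1)
  'play' -> no (count: 1)
  'disobey' -> YES, starts with 'dis' (count: 2)
Total with prefix 'dis': 2

2


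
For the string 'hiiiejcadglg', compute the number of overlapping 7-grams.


String 'hiiiejcadglg' has length L = 12.
Number of overlapping n-grams = L - n + 1
Substituting: 12 - 7 + 1 = 6

6


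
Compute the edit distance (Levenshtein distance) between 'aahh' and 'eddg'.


Building DP table for s1='aahh' (len 4) and s2='eddg' (len 4):
       e  d  d  g
    0  1  2  3  4
  a 1  1  2  3  4
  a 2  2  2  3  4
  h 3  3  3  3  4
  h 4  4  4  4  4
Edit distance = dp[4][4] = 4

4


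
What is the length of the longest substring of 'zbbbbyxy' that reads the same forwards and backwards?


Scanning 'zbbbbyxy' for palindromic substrings.
Substring at positions 1-4: 'bbbb'.
Check: reverse('bbbb') = 'bbbb' -> palindrome confirmed.
Neighbouring characters ('z' / 'y') break symmetry, so it cannot extend further.
No longer palindromic substring exists; longest length = 4

4


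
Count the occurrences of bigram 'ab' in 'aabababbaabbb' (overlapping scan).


Scanning 'aabababbaabbb' for bigram 'ab':
  Position 0: 'aa' -> no
  Position 1: 'ab' -> MATCH
  Position 2: 'ba' -> no
  Position 3: 'ab' -> MATCH
  Position 4: 'ba' -> no
  Position 5: 'ab' -> MATCH
  Position 6: 'bb' -> no
  Position 7: 'ba' -> no
  Position 8: 'aa' -> no
  Position 9: 'ab' -> MATCH
  Position 10: 'bb' -> no
  Position 11: 'bb' -> no
Total matches: 4

4


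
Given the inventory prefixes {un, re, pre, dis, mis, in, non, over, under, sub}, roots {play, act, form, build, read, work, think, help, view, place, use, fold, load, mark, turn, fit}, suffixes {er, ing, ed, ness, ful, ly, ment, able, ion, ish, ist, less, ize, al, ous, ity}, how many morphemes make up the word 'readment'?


Segmenting 'readment' against the inventory:
  'read' -> root (morpheme 1)
  'ment' -> suffix (morpheme 2)
Total morphemes: 2

2


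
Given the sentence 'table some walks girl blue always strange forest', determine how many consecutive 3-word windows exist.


Word trigrams from [8] words:
  Trigram 1: (table some walks)
  Trigram 2: (some walks girl)
  Trigram 3: (walks girl blue)
  Trigram 4: (girl blue always)
  Trigram 5: (blue always strange)
  Trigram 6: (always strange forest)
Total word trigrams: 8 - 2 = 6

6


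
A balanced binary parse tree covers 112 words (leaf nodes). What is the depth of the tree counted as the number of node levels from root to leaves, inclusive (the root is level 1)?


In a balanced binary tree with n leaves the deepest leaf is ceil(log2(n)) edges below the root,
so counting node levels inclusive of root and leaves gives ceil(log2(n)) + 1 levels.
log2(112) = 6.8074
ceil(6.8074) = 7
levels = 7 + 1 = 8

8


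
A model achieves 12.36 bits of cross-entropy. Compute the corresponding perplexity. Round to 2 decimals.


Perplexity formula: PP = 2^H
H = 12.36
PP = 2^12.36
Decompose: 2^12.36 = 2^12 * 2^0.36
2^12 = 4096, 2^0.36 ~ 1.2834259
PP ~ 4096 * 1.2834259 = 5256.9124864
Rounded to 2 decimals: 5256.91

5256.91


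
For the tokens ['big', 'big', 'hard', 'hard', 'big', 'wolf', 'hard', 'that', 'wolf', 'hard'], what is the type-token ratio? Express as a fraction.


Tokens: 10
Unique types: ('big', 'hard', 'that', 'wolf') = 4
TTR = 4/10
Simplify: divide both by 2 -> 2/5
TTR = 2/5

2/5


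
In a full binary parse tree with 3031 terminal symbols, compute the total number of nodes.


Leaf nodes (terminals): 3031
Internal nodes = n - 1 = 3031 - 1 = 3030
Total = leaves + internal = 3031 + 3030 = 6061

6061


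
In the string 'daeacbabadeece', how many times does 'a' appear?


Scanning 'daeacbabadeece' for 'a':
  Position 1: 'a' -> MATCH (count: 1)
  Position 3: 'a' -> MATCH (count: 2)
  Position 6: 'a' -> MATCH (count: 3)
  Position 8: 'a' -> MATCH (count: 4)
Total occurrences of 'a': 4

4
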